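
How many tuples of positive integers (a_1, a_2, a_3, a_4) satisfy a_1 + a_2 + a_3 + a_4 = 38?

Substitute a'_i = a_i - 1 (so a'_i >= 0). Then sum a'_i = 38 - 4 = 34.
Stars and bars: C(34+4-1, 4-1) = C(37,3).

Final answer: C(37,3) = 7770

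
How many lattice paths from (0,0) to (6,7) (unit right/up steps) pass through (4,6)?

Paths (0,0)->(4,6): C(10,6) = 210.
Paths (4,6)->(6,7): C(3,1) = 3.
By multiplication principle: 210 x 3.

Final answer: 630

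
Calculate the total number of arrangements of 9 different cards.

The number of ways to arrange 9 distinct objects is 9!.

Final answer: 9! = 362880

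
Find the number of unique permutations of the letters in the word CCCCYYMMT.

Letters (C:4, M:2, T:1, Y:2). Total letters: 9.
Permutations = 9!/(4! x 2! x 2!).

Final answer: 3780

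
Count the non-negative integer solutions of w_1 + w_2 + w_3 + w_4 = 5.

Stars and bars with 5 stars and 3 bars:
C(5+4-1, 4-1) = C(8,3).

Final answer: C(8,3) = 56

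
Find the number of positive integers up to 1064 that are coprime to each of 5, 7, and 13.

|div by 5|=212, |div by 7|=152, |div by 13|=81.
|div by 5&7|=30, |div by 5&13|=16, |div by 7&13|=11, |div by all|=2.
By inclusion-exclusion, divisible by at least one: 212+152+81-30-16-11+2 = 390.
Not divisible by any: 1064 - 390.

Final answer: 674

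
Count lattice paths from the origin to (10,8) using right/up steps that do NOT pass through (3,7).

Total paths to (10,8): C(18,8) = 43758.
Paths through (3,7): C(10,7) x C(8,1) = 960.
Avoiding (3,7): 43758 - 960.

Final answer: 42798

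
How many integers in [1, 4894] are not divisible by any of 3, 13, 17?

|div by 3|=1631, |div by 13|=376, |div by 17|=287.
|div by 3&13|=125, |div by 3&17|=95, |div by 13&17|=22, |div by all|=7.
By inclusion-exclusion, divisible by at least one: 1631+376+287-125-95-22+7 = 2059.
Not divisible by any: 4894 - 2059.

Final answer: 2835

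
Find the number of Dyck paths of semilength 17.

Total monotonic paths to (17,17): C(34,17) = 2333606220.
Paths that cross above y=x (reflection bijection): C(34,18) = 2203961430.
Valid Dyck paths: 2333606220 - 2203961430.
(Equivalently, C_{17} = C(34,17)/18 = 2333606220/18.)

Final answer: C_{17} = 129644790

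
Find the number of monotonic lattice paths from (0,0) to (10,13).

Each path has 10 right steps and 13 up steps in some order (23 steps total).
Choose which 13 of the 23 steps are up: C(23,13).

Final answer: C(23,13) = 1144066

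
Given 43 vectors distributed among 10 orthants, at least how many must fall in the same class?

By pigeonhole with 43 objects and 10 categories: ceiling(43/10).

Final answer: 5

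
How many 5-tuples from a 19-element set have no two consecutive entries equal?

Let g(n) count such strings. g(1) = 19, and each valid string of length n-1 extends in 18 ways (any symbol but the last), so g(n) = 18 g(n-1).
Total: g(5) = 19 x 18^4.

Final answer: 19 x 18^{4} = 1994544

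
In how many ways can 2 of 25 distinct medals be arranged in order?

P(25,2) = 25!/(25-2)! = 25!/23!.

Final answer: P(25,2) = 600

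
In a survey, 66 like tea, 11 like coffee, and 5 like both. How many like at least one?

|A union B| = |A| + |B| - |A intersect B| = 66 + 11 - 5.

Final answer: 72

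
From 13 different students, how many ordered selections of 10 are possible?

P(13,10) = 13!/(13-10)! = 13!/3!.

Final answer: P(13,10) = 1037836800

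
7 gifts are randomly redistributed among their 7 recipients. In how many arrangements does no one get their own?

D(n) = (n-1)(D(n-1) + D(n-2)), D(0)=1, D(1)=0.
D(2) = 1 x (0 + 1) = 1
D(3) = 2 x (1 + 0) = 2
D(4) = 3 x (2 + 1) = 9
D(5) = 4 x (9 + 2) = 44
D(6) = 5 x (44 + 9) = 265
D(7) = 6 x (D(6) + D(5)) = 6 x (265 + 44)

Final answer: D(7) = 1854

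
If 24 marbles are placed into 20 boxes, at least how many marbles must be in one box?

By the pigeonhole principle: ceiling(24/20).

Final answer: 2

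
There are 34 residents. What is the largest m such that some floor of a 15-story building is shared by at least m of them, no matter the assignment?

There are 15 possible values for floor of a 15-story building. With 34 residents and 15 categories, by pigeonhole: ceiling(34/15).

Final answer: 3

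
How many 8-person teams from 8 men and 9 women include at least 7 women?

Sum over valid woman counts:
C(9,7)C(8,1) = 288
C(9,8)C(8,0) = 9
Total: 288 + 9.

Final answer: 297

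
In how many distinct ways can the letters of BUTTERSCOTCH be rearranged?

Letters (B:1, C:2, E:1, H:1, O:1, R:1, S:1, T:3, U:1). Total letters: 12.
Permutations = 12!/(3! x 2!).

Final answer: 39916800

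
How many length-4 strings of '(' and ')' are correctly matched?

This is a standard Catalan-number count: the answer is C_n. Here n = 2 (pairs).
Using C_0 = 1 and C_(k+1) = C_k x 2(2k+1)/(k+2), build up term by term: C_1=1, C_2=2.

Final answer: C_{2} = 2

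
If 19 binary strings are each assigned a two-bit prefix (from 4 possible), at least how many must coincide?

There are 4 possible values for two-bit prefix. With 19 binary strings and 4 categories, by pigeonhole: ceiling(19/4).

Final answer: 5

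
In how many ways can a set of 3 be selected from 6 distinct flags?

C(6,3) = 6!/(3! x (6-3)!).

Final answer: C(6,3) = 20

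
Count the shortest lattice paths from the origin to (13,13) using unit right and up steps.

Each path has 13 right steps and 13 up steps in some order (26 steps total).
Choose which 13 of the 26 steps are up: C(26,13).

Final answer: C(26,13) = 10400600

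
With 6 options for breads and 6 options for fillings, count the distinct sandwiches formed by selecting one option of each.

By the multiplication principle: 6 x 6.

Final answer: 36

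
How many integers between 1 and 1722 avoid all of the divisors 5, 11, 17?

|div by 5|=344, |div by 11|=156, |div by 17|=101.
|div by 5&11|=31, |div by 5&17|=20, |div by 11&17|=9, |div by all|=1.
By inclusion-exclusion, divisible by at least one: 344+156+101-31-20-9+1 = 542.
Not divisible by any: 1722 - 542.

Final answer: 1180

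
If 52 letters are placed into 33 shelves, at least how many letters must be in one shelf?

By the pigeonhole principle: ceiling(52/33).

Final answer: 2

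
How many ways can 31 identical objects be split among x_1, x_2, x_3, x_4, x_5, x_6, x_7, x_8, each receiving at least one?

Substitute x'_i = x_i - 1 (so x'_i >= 0). Then sum x'_i = 31 - 8 = 23.
Stars and bars: C(23+8-1, 8-1) = C(30,7).

Final answer: C(30,7) = 2035800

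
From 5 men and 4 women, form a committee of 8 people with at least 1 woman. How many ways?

Sum over valid woman counts:
C(4,3)C(5,5) = 4
C(4,4)C(5,4) = 5
Total: 4 + 5.

Final answer: 9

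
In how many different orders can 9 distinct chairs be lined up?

The number of ways to arrange 9 distinct objects is 9!.

Final answer: 9! = 362880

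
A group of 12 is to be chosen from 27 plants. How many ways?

C(27,12) = 27!/(12! x 15!).

Final answer: \binom{27}{12} = 17383860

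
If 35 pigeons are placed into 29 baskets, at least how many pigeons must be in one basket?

By the pigeonhole principle: ceiling(35/29).

Final answer: 2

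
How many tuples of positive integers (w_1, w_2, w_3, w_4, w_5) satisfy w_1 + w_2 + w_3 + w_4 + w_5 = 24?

Substitute w'_i = w_i - 1 (so w'_i >= 0). Then sum w'_i = 24 - 5 = 19.
Stars and bars: C(19+5-1, 5-1) = C(23,4).

Final answer: C(23,4) = 8855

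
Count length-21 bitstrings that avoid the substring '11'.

A valid string ends in 0 (append to any length-(n-1) valid string) or in 01 (append to any length-(n-2) valid string), so a(n) = a(n-1) + a(n-2) with a(1)=2, a(2)=3.
Iterating the recurrence: a(1)=2, a(2)=3, a(3)=5, a(4)=8, a(5)=13, a(6)=21, a(7)=34, a(8)=55, a(9)=89, a(10)=144, a(11)=233, a(12)=377, a(13)=610, a(14)=987, a(15)=1597, a(16)=2584, a(17)=4181, a(18)=6765, a(19)=10946, a(20)=17711, a(21)=28657.

Final answer: 28657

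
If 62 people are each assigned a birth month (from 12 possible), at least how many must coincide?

There are 12 possible values for birth month. With 62 people and 12 categories, by pigeonhole: ceiling(62/12).

Final answer: 6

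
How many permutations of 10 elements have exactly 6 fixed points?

Choose which 6 elements are fixed: C(10,6) = 210.
Derange the remaining 4 using D(j) = (j-1)(D(j-1) + D(j-2)), D(0)=1, D(1)=0: D(2)=1, D(3)=2, D(4)=9.
Total: 210 x 9.

Final answer: C(10,6) D(4) = 1890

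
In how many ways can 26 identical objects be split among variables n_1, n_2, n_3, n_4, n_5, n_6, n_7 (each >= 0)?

Stars and bars with 26 stars and 6 bars:
C(26+7-1, 7-1) = C(32,6).

Final answer: C(32,6) = 906192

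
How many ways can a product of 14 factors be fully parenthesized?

This is a standard Catalan-number count: the answer is C_n. Here n = 14 - 1 = 13.
Using C_0 = 1 and C_(k+1) = C_k x 2(2k+1)/(k+2), build up term by term: C_1=1, C_2=2, C_3=5, C_4=14, C_5=42, C_6=132, C_7=429, C_8=1430, C_9=4862, C_10=16796, C_11=58786, C_12=208012, C_13=742900.

Final answer: C_{13} = 742900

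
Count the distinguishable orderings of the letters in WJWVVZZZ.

Letters (J:1, V:2, W:2, Z:3). Total letters: 8.
Permutations = 8!/(3! x 2! x 2!).

Final answer: 1680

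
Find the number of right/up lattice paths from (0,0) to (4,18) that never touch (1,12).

Total paths to (4,18): C(22,18) = 7315.
Paths through (1,12): C(13,12) x C(9,6) = 1092.
Avoiding (1,12): 7315 - 1092.

Final answer: 6223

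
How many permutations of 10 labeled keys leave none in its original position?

Derangements satisfy D(n) = (n-1)(D(n-1) + D(n-2)), starting from D(0)=1, D(1)=0.
D(2) = 1 x (0 + 1) = 1
D(3) = 2 x (1 + 0) = 2
D(4) = 3 x (2 + 1) = 9
D(5) = 4 x (9 + 2) = 44
D(6) = 5 x (44 + 9) = 265
D(7) = 6 x (265 + 44) = 1854
D(8) = 7 x (1854 + 265) = 14833
D(9) = 8 x (14833 + 1854) = 133496
D(10) = 9 x (D(9) + D(8)) = 9 x (133496 + 14833)

Final answer: D(10) = 1334961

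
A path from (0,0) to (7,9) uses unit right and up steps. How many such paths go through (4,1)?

Paths (0,0)->(4,1): C(5,1) = 5.
Paths (4,1)->(7,9): C(11,8) = 165.
By multiplication principle: 5 x 165.

Final answer: 825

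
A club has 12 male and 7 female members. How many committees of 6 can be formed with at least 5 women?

Sum over valid woman counts:
C(7,5)C(12,1) = 252
C(7,6)C(12,0) = 7
Total: 252 + 7.

Final answer: 259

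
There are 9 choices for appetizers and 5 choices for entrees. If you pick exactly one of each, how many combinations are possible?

By the multiplication principle: 9 x 5.

Final answer: 45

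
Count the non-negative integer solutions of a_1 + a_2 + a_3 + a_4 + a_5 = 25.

Stars and bars with 25 stars and 4 bars:
C(25+5-1, 5-1) = C(29,4).

Final answer: C(29,4) = 23751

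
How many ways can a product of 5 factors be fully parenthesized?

The structures are counted by the Catalan number C_n. Here n = 5 - 1 = 4.
Using C_0 = 1 and C_(k+1) = C_k x 2(2k+1)/(k+2), build up term by term: C_1=1, C_2=2, C_3=5, C_4=14.

Final answer: C_{4} = 14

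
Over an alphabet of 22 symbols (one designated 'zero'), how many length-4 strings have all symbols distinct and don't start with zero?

The leading digit has 21 choices (anything but zero); the next has 21 (anything but the first), then 20, and so on, one fewer each time.
Total: 21 x 21 x 20 x 19.

Final answer: 167580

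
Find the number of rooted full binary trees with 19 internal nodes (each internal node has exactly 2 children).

The structures are counted by the Catalan number C_n. Here n = 19.
C_n = (2n)!/(n!(n+1)!), so C_{19} = 38!/(19! x 20!) = C(38,19)/20 = 35345263800/20.

Final answer: C_{19} = 1767263190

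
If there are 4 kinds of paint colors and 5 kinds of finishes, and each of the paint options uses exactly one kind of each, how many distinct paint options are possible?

By the multiplication principle: 4 x 5.

Final answer: 20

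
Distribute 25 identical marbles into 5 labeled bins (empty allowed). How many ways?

Stars and bars: C(n+k-1, k-1) = C(29,4).

Final answer: C(29,4) = 23751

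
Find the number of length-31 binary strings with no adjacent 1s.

Let a(n) count valid strings. If the last bit is 0 the prefix is any valid string of length n-1; if it is 1 the string must end in 01 with a valid prefix of length n-2. So a(n) = a(n-1) + a(n-2), a(1)=2, a(2)=3.
Computing successive values: a(1)=2, a(2)=3, a(3)=5, a(4)=8, a(5)=13, a(6)=21, a(7)=34, a(8)=55, a(9)=89, a(10)=144, a(11)=233, a(12)=377, a(13)=610, a(14)=987, a(15)=1597, a(16)=2584, a(17)=4181, a(18)=6765, a(19)=10946, a(20)=17711, a(21)=28657, a(22)=46368, a(23)=75025, a(24)=121393, a(25)=196418, a(26)=317811, a(27)=514229, a(28)=832040, a(29)=1346269, a(30)=2178309, a(31)=3524578.

Final answer: 3524578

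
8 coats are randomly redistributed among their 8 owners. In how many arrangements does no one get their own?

D(n) = (n-1)(D(n-1) + D(n-2)), D(0)=1, D(1)=0.
D(2) = 1 x (0 + 1) = 1
D(3) = 2 x (1 + 0) = 2
D(4) = 3 x (2 + 1) = 9
D(5) = 4 x (9 + 2) = 44
D(6) = 5 x (44 + 9) = 265
D(7) = 6 x (265 + 44) = 1854
D(8) = 7 x (D(7) + D(6)) = 7 x (1854 + 265)

Final answer: D(8) = 14833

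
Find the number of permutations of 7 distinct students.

The number of ways to arrange 7 distinct objects is 7!.

Final answer: 7! = 5040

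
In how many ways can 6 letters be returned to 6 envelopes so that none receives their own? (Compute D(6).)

Use the recurrence D(n) = (n-1)(D(n-1) + D(n-2)) with D(0)=1, D(1)=0.
D(2) = 1 x (0 + 1) = 1
D(3) = 2 x (1 + 0) = 2
D(4) = 3 x (2 + 1) = 9
D(5) = 4 x (9 + 2) = 44
D(6) = 5 x (D(5) + D(4)) = 5 x (44 + 9)

Final answer: D(6) = 265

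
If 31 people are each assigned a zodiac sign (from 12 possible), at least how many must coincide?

There are 12 possible values for zodiac sign. With 31 people and 12 categories, by pigeonhole: ceiling(31/12).

Final answer: 3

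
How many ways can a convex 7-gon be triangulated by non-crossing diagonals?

This is a standard Catalan-number count: the answer is C_n. Here n = 7 - 2 = 5.
C_n = (2n)!/(n!(n+1)!), so C_{5} = 10!/(5! x 6!) = C(10,5)/6 = 252/6.

Final answer: C_{5} = 42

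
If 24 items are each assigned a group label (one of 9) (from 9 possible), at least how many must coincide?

There are 9 possible values for group label (one of 9). With 24 items and 9 categories, by pigeonhole: ceiling(24/9).

Final answer: 3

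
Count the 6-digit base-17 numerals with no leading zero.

In base 17, the leading digit has 16 choices (1..16); each of the remaining 5 digits has 17 choices.
Total: 16 x 17^5.

Final answer: 22717712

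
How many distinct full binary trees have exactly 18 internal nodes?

This is counted by the nth Catalan number C_n. Here n = 18.
Using C_0 = 1 and C_(k+1) = C_k x 2(2k+1)/(k+2), build up term by term: C_1=1, C_2=2, C_3=5, C_4=14, C_5=42, C_6=132, C_7=429, C_8=1430, C_9=4862, C_10=16796, C_11=58786, C_12=208012, C_13=742900, C_14=2674440, C_15=9694845, C_16=35357670, C_17=129644790, C_18=477638700.

Final answer: C_{18} = 477638700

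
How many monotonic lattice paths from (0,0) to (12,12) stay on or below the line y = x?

Total monotonic paths to (12,12): C(24,12) = 2704156.
By the reflection principle, paths that go above the diagonal number C(24,13) = 2496144.
Valid Dyck paths: 2704156 - 2496144.
(This is the Catalan number C_{12}.)

Final answer: C_{12} = 208012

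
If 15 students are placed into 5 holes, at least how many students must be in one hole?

By the pigeonhole principle: ceiling(15/5).

Final answer: 3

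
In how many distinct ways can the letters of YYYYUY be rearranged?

Letters (U:1, Y:5). Total letters: 6.
Permutations = 6!/(5!).

Final answer: 6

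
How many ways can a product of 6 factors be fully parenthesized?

The structures are counted by the Catalan number C_n. Here n = 6 - 1 = 5.
C_n = (2n)!/(n!(n+1)!), so C_{5} = 10!/(5! x 6!) = C(10,5)/6 = 252/6.

Final answer: C_{5} = 42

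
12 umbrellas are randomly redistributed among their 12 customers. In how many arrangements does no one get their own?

D(n) = (n-1)(D(n-1) + D(n-2)), D(0)=1, D(1)=0.
D(2) = 1 x (0 + 1) = 1
D(3) = 2 x (1 + 0) = 2
D(4) = 3 x (2 + 1) = 9
D(5) = 4 x (9 + 2) = 44
D(6) = 5 x (44 + 9) = 265
D(7) = 6 x (265 + 44) = 1854
D(8) = 7 x (1854 + 265) = 14833
D(9) = 8 x (14833 + 1854) = 133496
D(10) = 9 x (133496 + 14833) = 1334961
D(11) = 10 x (1334961 + 133496) = 14684570
D(12) = 11 x (D(11) + D(10)) = 11 x (14684570 + 1334961)

Final answer: D(12) = 176214841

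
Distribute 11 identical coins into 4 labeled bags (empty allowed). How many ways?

Stars and bars: C(n+k-1, k-1) = C(14,3).

Final answer: C(14,3) = 364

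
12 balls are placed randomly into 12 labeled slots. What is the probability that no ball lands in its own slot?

Use the recurrence D(n) = (n-1)(D(n-1) + D(n-2)) with D(0)=1, D(1)=0.
Building up: D(2)=1, D(3)=2, D(4)=9, D(5)=44, D(6)=265, D(7)=1854, D(8)=14833, D(9)=133496, D(10)=1334961, D(11)=14684570, D(12)=176214841.
Total arrangements: 12! = 479001600.
Probability = D(12)/12! = 16019531/43545600.

Final answer: D(12)/12! = 176214841/479001600 = 0.367879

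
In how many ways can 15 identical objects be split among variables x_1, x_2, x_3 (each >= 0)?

Stars and bars with 15 stars and 2 bars:
C(15+3-1, 3-1) = C(17,2).

Final answer: C(17,2) = 136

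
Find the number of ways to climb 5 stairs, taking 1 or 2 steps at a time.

Condition on the final move: it is a 1-step (f(n-1) ways to get there) or a 2-step (f(n-2) ways), so f(n) = f(n-1) + f(n-2), with f(1)=1, f(2)=2.
Computing successive values: f(1)=1, f(2)=2, f(3)=3, f(4)=5, f(5)=8.

Final answer: 8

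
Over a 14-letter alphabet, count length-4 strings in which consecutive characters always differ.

First character: 14 choices. Each subsequent: 13 choices (must differ from the previous one).
Total: 14 x 13^3.

Final answer: 14 x 13^{3} = 30758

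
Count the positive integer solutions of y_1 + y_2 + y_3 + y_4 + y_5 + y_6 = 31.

Substitute y'_i = y_i - 1 (so y'_i >= 0). Then sum y'_i = 31 - 6 = 25.
Stars and bars: C(25+6-1, 6-1) = C(30,5).

Final answer: C(30,5) = 142506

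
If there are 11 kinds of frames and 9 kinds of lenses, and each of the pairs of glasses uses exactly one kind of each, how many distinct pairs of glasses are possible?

By the multiplication principle: 11 x 9.

Final answer: 99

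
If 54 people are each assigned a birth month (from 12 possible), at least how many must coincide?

There are 12 possible values for birth month. With 54 people and 12 categories, by pigeonhole: ceiling(54/12).

Final answer: 5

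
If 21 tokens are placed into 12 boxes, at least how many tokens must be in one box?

By the pigeonhole principle: ceiling(21/12).

Final answer: 2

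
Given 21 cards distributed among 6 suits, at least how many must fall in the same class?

By pigeonhole with 21 objects and 6 categories: ceiling(21/6).

Final answer: 4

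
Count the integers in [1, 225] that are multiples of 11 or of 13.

Multiples of 11: 20. Multiples of 13: 17. Of both (lcm=143): 1.
By inclusion-exclusion: 20 + 17 - 1.

Final answer: 36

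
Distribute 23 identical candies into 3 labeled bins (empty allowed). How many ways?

Stars and bars: C(n+k-1, k-1) = C(25,2).

Final answer: C(25,2) = 300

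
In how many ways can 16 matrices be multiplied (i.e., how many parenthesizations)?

This is a standard Catalan-number count: the answer is C_n. Here n = 16 - 1 = 15.
C_n = (2n)!/(n!(n+1)!), so C_{15} = 30!/(15! x 16!) = C(30,15)/16 = 155117520/16.

Final answer: C_{15} = 9694845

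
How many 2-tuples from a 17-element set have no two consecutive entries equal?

Let g(n) count such strings. g(1) = 17, and each valid string of length n-1 extends in 16 ways (any symbol but the last), so g(n) = 16 g(n-1).
Total: g(2) = 17 x 16^1.

Final answer: 17 x 16^{1} = 272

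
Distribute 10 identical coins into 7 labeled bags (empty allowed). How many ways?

Stars and bars: C(n+k-1, k-1) = C(16,6).

Final answer: C(16,6) = 8008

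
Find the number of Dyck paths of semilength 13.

Total monotonic paths to (13,13): C(26,13) = 10400600.
By the reflection principle, paths that go above the diagonal number C(26,14) = 9657700.
Valid Dyck paths: 10400600 - 9657700.
(This is the Catalan number C_{13}.)

Final answer: C_{13} = 742900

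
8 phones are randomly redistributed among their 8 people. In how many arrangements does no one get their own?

D(n) = (n-1)(D(n-1) + D(n-2)), D(0)=1, D(1)=0.
D(2) = 1 x (0 + 1) = 1
D(3) = 2 x (1 + 0) = 2
D(4) = 3 x (2 + 1) = 9
D(5) = 4 x (9 + 2) = 44
D(6) = 5 x (44 + 9) = 265
D(7) = 6 x (265 + 44) = 1854
D(8) = 7 x (D(7) + D(6)) = 7 x (1854 + 265)

Final answer: D(8) = 14833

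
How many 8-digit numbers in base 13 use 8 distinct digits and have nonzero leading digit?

First digit: 12 (nonzero). Second: 12 (not first). Third: 11, etc.
Total: 12 x 12 x 11 x 10 x 9 x 8 x 7 x 6.

Final answer: 47900160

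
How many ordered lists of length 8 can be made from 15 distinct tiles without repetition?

P(15,8) = 15!/(15-8)! = 15!/7!.

Final answer: P(15,8) = 259459200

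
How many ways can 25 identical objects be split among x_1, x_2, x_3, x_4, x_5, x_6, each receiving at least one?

Substitute x'_i = x_i - 1 (so x'_i >= 0). Then sum x'_i = 25 - 6 = 19.
Stars and bars: C(19+6-1, 6-1) = C(24,5).

Final answer: C(24,5) = 42504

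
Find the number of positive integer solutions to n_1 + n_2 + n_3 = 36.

Substitute n'_i = n_i - 1 (so n'_i >= 0). Then sum n'_i = 36 - 3 = 33.
Stars and bars: C(33+3-1, 3-1) = C(35,2).

Final answer: C(35,2) = 595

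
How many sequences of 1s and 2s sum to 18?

Let f(n) count the ways. The last step is size 1 or 2, so f(n) = f(n-1) + f(n-2) with f(1)=1, f(2)=2.
Iterating the recurrence: f(1)=1, f(2)=2, f(3)=3, f(4)=5, f(5)=8, f(6)=13, f(7)=21, f(8)=34, f(9)=55, f(10)=89, f(11)=144, f(12)=233, f(13)=377, f(14)=610, f(15)=987, f(16)=1597, f(17)=2584, f(18)=4181.

Final answer: 4181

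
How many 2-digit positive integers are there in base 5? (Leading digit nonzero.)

In base 5, the leading digit has 4 choices (1..4); each of the remaining 1 digits has 5 choices.
Total: 4 x 5^1.

Final answer: 20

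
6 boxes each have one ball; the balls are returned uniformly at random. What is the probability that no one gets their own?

Use the recurrence D(n) = (n-1)(D(n-1) + D(n-2)) with D(0)=1, D(1)=0.
Building up: D(2)=1, D(3)=2, D(4)=9, D(5)=44, D(6)=265.
Total arrangements: 6! = 720.
Probability = D(6)/6! = 53/144.

Final answer: D(6)/6! = 265/720 = 0.368056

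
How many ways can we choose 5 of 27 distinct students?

C(27,5) = 27!/(5! x 22!).

Final answer: \binom{27}{5} = 80730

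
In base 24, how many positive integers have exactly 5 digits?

Leading digit: 23 options (nonzero). Other 4 digit(s): 24 options each.
Total: 23 x 24^4.

Final answer: 7630848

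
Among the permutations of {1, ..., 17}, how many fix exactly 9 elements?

Choose which 9 elements are fixed: C(17,9) = 24310.
Derange the remaining 8 using D(j) = (j-1)(D(j-1) + D(j-2)), D(0)=1, D(1)=0: D(2)=1, D(3)=2, D(4)=9, D(5)=44, D(6)=265, D(7)=1854, D(8)=14833.
Total: 24310 x 14833.

Final answer: C(17,9) D(8) = 360590230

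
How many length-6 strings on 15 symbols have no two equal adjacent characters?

First character: 15 choices. Each subsequent: 14 choices (must differ from the previous one).
Total: 15 x 14^5.

Final answer: 15 x 14^{5} = 8067360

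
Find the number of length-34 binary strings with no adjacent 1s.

Let a(n) count valid strings. If the last bit is 0 the prefix is any valid string of length n-1; if it is 1 the string must end in 01 with a valid prefix of length n-2. So a(n) = a(n-1) + a(n-2), a(1)=2, a(2)=3.
Building up term by term: a(1)=2, a(2)=3, a(3)=5, a(4)=8, a(5)=13, a(6)=21, a(7)=34, a(8)=55, a(9)=89, a(10)=144, a(11)=233, a(12)=377, a(13)=610, a(14)=987, a(15)=1597, a(16)=2584, a(17)=4181, a(18)=6765, a(19)=10946, a(20)=17711, a(21)=28657, a(22)=46368, a(23)=75025, a(24)=121393, a(25)=196418, a(26)=317811, a(27)=514229, a(28)=832040, a(29)=1346269, a(30)=2178309, a(31)=3524578, a(32)=5702887, a(33)=9227465, a(34)=14930352.

Final answer: 14930352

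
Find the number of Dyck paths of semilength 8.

Total monotonic paths to (8,8): C(16,8) = 12870.
By the reflection principle, paths that go above the diagonal number C(16,9) = 11440.
Valid Dyck paths: 12870 - 11440.
(Equivalently, C_{8} = C(16,8)/9 = 12870/9.)

Final answer: C_{8} = 1430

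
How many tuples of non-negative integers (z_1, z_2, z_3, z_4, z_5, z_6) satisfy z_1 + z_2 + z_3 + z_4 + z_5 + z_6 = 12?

Stars and bars with 12 stars and 5 bars:
C(12+6-1, 6-1) = C(17,5).

Final answer: C(17,5) = 6188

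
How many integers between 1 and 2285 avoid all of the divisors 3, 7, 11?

|div by 3|=761, |div by 7|=326, |div by 11|=207.
|div by 3&7|=108, |div by 3&11|=69, |div by 7&11|=29, |div by all|=9.
By inclusion-exclusion, divisible by at least one: 761+326+207-108-69-29+9 = 1097.
Not divisible by any: 2285 - 1097.

Final answer: 1188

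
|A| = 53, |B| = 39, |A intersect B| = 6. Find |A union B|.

|A union B| = |A| + |B| - |A intersect B| = 53 + 39 - 6.

Final answer: 86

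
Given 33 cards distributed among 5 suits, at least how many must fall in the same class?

By pigeonhole with 33 objects and 5 categories: ceiling(33/5).

Final answer: 7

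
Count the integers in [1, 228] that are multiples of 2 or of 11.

Multiples of 2: 114. Multiples of 11: 20. Of both (lcm=22): 10.
By inclusion-exclusion: 114 + 20 - 10.

Final answer: 124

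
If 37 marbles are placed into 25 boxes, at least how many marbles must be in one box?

By the pigeonhole principle: ceiling(37/25).

Final answer: 2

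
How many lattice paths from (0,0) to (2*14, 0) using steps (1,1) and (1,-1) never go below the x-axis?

Total monotonic paths to (14,14): C(28,14) = 40116600.
Paths that cross above y=x (reflection bijection): C(28,15) = 37442160.
Valid Dyck paths: 40116600 - 37442160.
(Check: C(28,14) - C(28,15) = C(28,14)/15, the Catalan number C_{14}.)

Final answer: C_{14} = 2674440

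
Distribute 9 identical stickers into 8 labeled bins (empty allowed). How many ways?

Stars and bars: C(n+k-1, k-1) = C(16,7).

Final answer: C(16,7) = 11440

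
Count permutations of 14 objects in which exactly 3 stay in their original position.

Choose which 3 elements are fixed: C(14,3) = 364.
Derange the remaining 11 using D(j) = (j-1)(D(j-1) + D(j-2)), D(0)=1, D(1)=0: D(2)=1, D(3)=2, D(4)=9, D(5)=44, D(6)=265, D(7)=1854, D(8)=14833, D(9)=133496, D(10)=1334961, D(11)=14684570.
Total: 364 x 14684570.

Final answer: C(14,3) D(11) = 5345183480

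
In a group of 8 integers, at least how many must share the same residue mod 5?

There are 5 possible values for residue mod 5. With 8 integers and 5 categories, by pigeonhole: ceiling(8/5).

Final answer: 2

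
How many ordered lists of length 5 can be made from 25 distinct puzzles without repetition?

P(25,5) = 25!/(25-5)! = 25!/20!.

Final answer: P(25,5) = 6375600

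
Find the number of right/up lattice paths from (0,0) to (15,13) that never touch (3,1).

Total paths to (15,13): C(28,13) = 37442160.
Paths through (3,1): C(4,1) x C(24,12) = 10816624.
Avoiding (3,1): 37442160 - 10816624.

Final answer: 26625536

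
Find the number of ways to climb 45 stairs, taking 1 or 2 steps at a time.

Let f(n) be the number of climbs. Removing the last move (1 or 2 steps) gives f(n) = f(n-1) + f(n-2); base cases f(1)=1, f(2)=2.
Computing successive values: f(1)=1, f(2)=2, f(3)=3, f(4)=5, f(5)=8, f(6)=13, f(7)=21, f(8)=34, f(9)=55, f(10)=89, f(11)=144, f(12)=233, f(13)=377, f(14)=610, f(15)=987, f(16)=1597, f(17)=2584, f(18)=4181, f(19)=6765, f(20)=10946, f(21)=17711, f(22)=28657, f(23)=46368, f(24)=75025, f(25)=121393, f(26)=196418, f(27)=317811, f(28)=514229, f(29)=832040, f(30)=1346269, f(31)=2178309, f(32)=3524578, f(33)=5702887, f(34)=9227465, f(35)=14930352, f(36)=24157817, f(37)=39088169, f(38)=63245986, f(39)=102334155, f(40)=165580141, f(41)=267914296, f(42)=433494437, f(43)=701408733, f(44)=1134903170, f(45)=1836311903.

Final answer: 1836311903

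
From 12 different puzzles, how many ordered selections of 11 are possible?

P(12,11) = 12!/(12-11)! = 12!/1!.

Final answer: P(12,11) = 479001600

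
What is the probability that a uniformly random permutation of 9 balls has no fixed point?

Use the recurrence D(n) = (n-1)(D(n-1) + D(n-2)) with D(0)=1, D(1)=0.
Building up: D(2)=1, D(3)=2, D(4)=9, D(5)=44, D(6)=265, D(7)=1854, D(8)=14833, D(9)=133496.
Total arrangements: 9! = 362880.
Probability = D(9)/9! = 16687/45360.

Final answer: D(9)/9! = 133496/362880 = 0.367879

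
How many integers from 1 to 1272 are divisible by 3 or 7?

Multiples of 3: 424. Multiples of 7: 181. Of both (lcm=21): 60.
By inclusion-exclusion: 424 + 181 - 60.

Final answer: 545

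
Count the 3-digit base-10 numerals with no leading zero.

These are the integers in [10^2, 10^3), so the count is 10^3 - 10^2 = 9 x 10^2.

Final answer: 900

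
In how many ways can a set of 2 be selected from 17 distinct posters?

C(17,2) = 17!/(2! x (17-2)!).

Final answer: C(17,2) = 136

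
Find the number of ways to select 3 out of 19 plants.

C(19,3) = 19!/(3! x 16!).

Final answer: \binom{19}{3} = 969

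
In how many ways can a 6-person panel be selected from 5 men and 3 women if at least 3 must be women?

Sum over valid woman counts:
C(3,3)C(5,3).

Final answer: 10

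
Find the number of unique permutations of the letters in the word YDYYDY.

Letters (D:2, Y:4). Total letters: 6.
Permutations = 6!/(4! x 2!).

Final answer: 15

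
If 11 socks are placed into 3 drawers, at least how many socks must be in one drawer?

By the pigeonhole principle: ceiling(11/3).

Final answer: 4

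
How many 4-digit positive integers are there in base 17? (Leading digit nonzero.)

Leading digit: 16 options (nonzero). Other 3 digit(s): 17 options each.
Total: 16 x 17^3.

Final answer: 78608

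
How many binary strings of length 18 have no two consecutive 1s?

Let a(n) count valid strings. If the last bit is 0 the prefix is any valid string of length n-1; if it is 1 the string must end in 01 with a valid prefix of length n-2. So a(n) = a(n-1) + a(n-2), a(1)=2, a(2)=3.
Computing successive values: a(1)=2, a(2)=3, a(3)=5, a(4)=8, a(5)=13, a(6)=21, a(7)=34, a(8)=55, a(9)=89, a(10)=144, a(11)=233, a(12)=377, a(13)=610, a(14)=987, a(15)=1597, a(16)=2584, a(17)=4181, a(18)=6765.

Final answer: 6765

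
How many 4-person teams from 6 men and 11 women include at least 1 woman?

Sum over valid woman counts:
C(11,1)C(6,3) = 220
C(11,2)C(6,2) = 825
C(11,3)C(6,1) = 990
C(11,4)C(6,0) = 330
Total: 220 + 825 + 990 + 330.

Final answer: 2365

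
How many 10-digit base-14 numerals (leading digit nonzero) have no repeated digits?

The leading digit has 13 choices (anything but zero); the next has 13 (anything but the first), then 12, and so on, one fewer each time.
Total: 13 x 13 x 12 x 11 x 10 x 9 x 8 x 7 x 6 x 5.

Final answer: 3372969600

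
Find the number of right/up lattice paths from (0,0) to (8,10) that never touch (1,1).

Total paths to (8,10): C(18,10) = 43758.
Paths through (1,1): C(2,1) x C(16,9) = 22880.
Avoiding (1,1): 43758 - 22880.

Final answer: 20878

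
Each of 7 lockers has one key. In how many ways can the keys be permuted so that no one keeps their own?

Derangements satisfy D(n) = (n-1)(D(n-1) + D(n-2)), starting from D(0)=1, D(1)=0.
D(2) = 1 x (0 + 1) = 1
D(3) = 2 x (1 + 0) = 2
D(4) = 3 x (2 + 1) = 9
D(5) = 4 x (9 + 2) = 44
D(6) = 5 x (44 + 9) = 265
D(7) = 6 x (D(6) + D(5)) = 6 x (265 + 44)

Final answer: D(7) = 1854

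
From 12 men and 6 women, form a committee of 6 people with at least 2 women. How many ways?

Sum over valid woman counts:
C(6,2)C(12,4) = 7425
C(6,3)C(12,3) = 4400
C(6,4)C(12,2) = 990
C(6,5)C(12,1) = 72
C(6,6)C(12,0) = 1
Total: 7425 + 4400 + 990 + 72 + 1.

Final answer: 12888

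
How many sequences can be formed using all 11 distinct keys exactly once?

The number of ways to arrange 11 distinct objects is 11!.

Final answer: 11! = 39916800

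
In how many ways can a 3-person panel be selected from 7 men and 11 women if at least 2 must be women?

Sum over valid woman counts:
C(11,2)C(7,1) = 385
C(11,3)C(7,0) = 165
Total: 385 + 165.

Final answer: 550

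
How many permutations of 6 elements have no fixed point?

Derangements satisfy D(n) = (n-1)(D(n-1) + D(n-2)), starting from D(0)=1, D(1)=0.
Building up: D(2)=1, D(3)=2, D(4)=9, D(5)=44.
D(6) = 5 x (D(5) + D(4)) = 5 x (44 + 9).

Final answer: D(6) = 265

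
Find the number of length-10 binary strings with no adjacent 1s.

Let a(n) count valid strings. If the last bit is 0 the prefix is any valid string of length n-1; if it is 1 the string must end in 01 with a valid prefix of length n-2. So a(n) = a(n-1) + a(n-2), a(1)=2, a(2)=3.
Computing successive values: a(1)=2, a(2)=3, a(3)=5, a(4)=8, a(5)=13, a(6)=21, a(7)=34, a(8)=55, a(9)=89, a(10)=144.

Final answer: 144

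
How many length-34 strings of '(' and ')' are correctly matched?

This is a standard Catalan-number count: the answer is C_n. Here n = 17 (pairs).
C_n = (2n)!/(n!(n+1)!), so C_{17} = 34!/(17! x 18!) = C(34,17)/18 = 2333606220/18.

Final answer: C_{17} = 129644790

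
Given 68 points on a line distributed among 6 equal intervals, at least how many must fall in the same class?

By pigeonhole with 68 objects and 6 categories: ceiling(68/6).

Final answer: 12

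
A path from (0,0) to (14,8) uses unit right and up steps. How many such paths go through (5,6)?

Paths (0,0)->(5,6): C(11,6) = 462.
Paths (5,6)->(14,8): C(11,2) = 55.
By multiplication principle: 462 x 55.

Final answer: 25410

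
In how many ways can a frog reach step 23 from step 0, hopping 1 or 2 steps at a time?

Let f(n) count the ways. The last step is size 1 or 2, so f(n) = f(n-1) + f(n-2) with f(1)=1, f(2)=2.
Iterating the recurrence: f(1)=1, f(2)=2, f(3)=3, f(4)=5, f(5)=8, f(6)=13, f(7)=21, f(8)=34, f(9)=55, f(10)=89, f(11)=144, f(12)=233, f(13)=377, f(14)=610, f(15)=987, f(16)=1597, f(17)=2584, f(18)=4181, f(19)=6765, f(20)=10946, f(21)=17711, f(22)=28657, f(23)=46368.

Final answer: 46368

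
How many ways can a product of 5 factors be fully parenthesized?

The structures are counted by the Catalan number C_n. Here n = 5 - 1 = 4.
C_n = C(2n,n)/(n+1), so C_{4} = C(8,4)/5 = 70/5.

Final answer: C_{4} = 14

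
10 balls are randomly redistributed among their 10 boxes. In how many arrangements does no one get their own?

D(n) = (n-1)(D(n-1) + D(n-2)), D(0)=1, D(1)=0.
D(2) = 1 x (0 + 1) = 1
D(3) = 2 x (1 + 0) = 2
D(4) = 3 x (2 + 1) = 9
D(5) = 4 x (9 + 2) = 44
D(6) = 5 x (44 + 9) = 265
D(7) = 6 x (265 + 44) = 1854
D(8) = 7 x (1854 + 265) = 14833
D(9) = 8 x (14833 + 1854) = 133496
D(10) = 9 x (D(9) + D(8)) = 9 x (133496 + 14833)

Final answer: D(10) = 1334961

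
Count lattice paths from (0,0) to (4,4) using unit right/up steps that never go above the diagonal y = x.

Total monotonic paths to (4,4): C(8,4) = 70.
A path is bad iff it touches y = x + 1; reflecting its initial segment maps bad paths bijectively onto all paths to (3,5), of which there are C(8,5) = 56.
Valid Dyck paths: 70 - 56.
(This is the Catalan number C_{4}.)

Final answer: C_{4} = 14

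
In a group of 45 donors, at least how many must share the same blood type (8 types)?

There are 8 possible values for blood type (8 types). With 45 donors and 8 categories, by pigeonhole: ceiling(45/8).

Final answer: 6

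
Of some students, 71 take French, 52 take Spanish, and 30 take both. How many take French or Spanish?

|A union B| = |A| + |B| - |A intersect B| = 71 + 52 - 30.

Final answer: 93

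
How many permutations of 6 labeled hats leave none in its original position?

Derangements satisfy D(n) = (n-1)(D(n-1) + D(n-2)), starting from D(0)=1, D(1)=0.
D(2) = 1 x (0 + 1) = 1
D(3) = 2 x (1 + 0) = 2
D(4) = 3 x (2 + 1) = 9
D(5) = 4 x (9 + 2) = 44
D(6) = 5 x (D(5) + D(4)) = 5 x (44 + 9)

Final answer: D(6) = 265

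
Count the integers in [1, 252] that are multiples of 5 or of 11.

Multiples of 5: 50. Multiples of 11: 22. Of both (lcm=55): 4.
By inclusion-exclusion: 50 + 22 - 4.

Final answer: 68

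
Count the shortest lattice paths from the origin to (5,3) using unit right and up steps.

Each path has 5 right steps and 3 up steps in some order (8 steps total).
Choose which 3 of the 8 steps are up: C(8,3).

Final answer: C(8,3) = 56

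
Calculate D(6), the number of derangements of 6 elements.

Use the recurrence D(n) = (n-1)(D(n-1) + D(n-2)) with D(0)=1, D(1)=0.
D(2) = 1 x (0 + 1) = 1
D(3) = 2 x (1 + 0) = 2
D(4) = 3 x (2 + 1) = 9
D(5) = 4 x (9 + 2) = 44
D(6) = 5 x (D(5) + D(4)) = 5 x (44 + 9)

Final answer: D(6) = 265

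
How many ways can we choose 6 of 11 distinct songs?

C(11,6) = 11!/(6! x (11-6)!).

Final answer: C(11,6) = 462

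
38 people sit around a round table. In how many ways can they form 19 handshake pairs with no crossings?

This is counted by the nth Catalan number C_n. Here n = 38/2 = 19.
Using C_0 = 1 and C_(k+1) = C_k x 2(2k+1)/(k+2), build up term by term: C_1=1, C_2=2, C_3=5, C_4=14, C_5=42, C_6=132, C_7=429, C_8=1430, C_9=4862, C_10=16796, C_11=58786, C_12=208012, C_13=742900, C_14=2674440, C_15=9694845, C_16=35357670, C_17=129644790, C_18=477638700, C_19=1767263190.

Final answer: C_{19} = 1767263190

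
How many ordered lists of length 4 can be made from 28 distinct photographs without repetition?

P(28,4) = 28!/(28-4)! = 28!/24!.

Final answer: P(28,4) = 491400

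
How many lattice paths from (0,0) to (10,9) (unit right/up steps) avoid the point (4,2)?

Total paths to (10,9): C(19,9) = 92378.
Paths through (4,2): C(6,2) x C(13,7) = 25740.
Avoiding (4,2): 92378 - 25740.

Final answer: 66638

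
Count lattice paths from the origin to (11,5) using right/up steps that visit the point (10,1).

Paths (0,0)->(10,1): C(11,1) = 11.
Paths (10,1)->(11,5): C(5,4) = 5.
By multiplication principle: 11 x 5.

Final answer: 55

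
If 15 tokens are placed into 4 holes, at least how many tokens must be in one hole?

By the pigeonhole principle: ceiling(15/4).

Final answer: 4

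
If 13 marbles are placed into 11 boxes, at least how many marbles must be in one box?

By the pigeonhole principle: ceiling(13/11).

Final answer: 2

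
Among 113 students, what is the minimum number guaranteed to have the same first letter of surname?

There are 26 possible values for first letter of surname. With 113 students and 26 categories, by pigeonhole: ceiling(113/26).

Final answer: 5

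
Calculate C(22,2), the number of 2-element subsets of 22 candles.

C(22,2) = 22!/(2! x (22-2)!).

Final answer: C(22,2) = 231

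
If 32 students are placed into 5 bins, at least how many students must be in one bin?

By the pigeonhole principle: ceiling(32/5).

Final answer: 7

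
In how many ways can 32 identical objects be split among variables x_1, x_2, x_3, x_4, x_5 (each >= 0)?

Stars and bars with 32 stars and 4 bars:
C(32+5-1, 5-1) = C(36,4).

Final answer: C(36,4) = 58905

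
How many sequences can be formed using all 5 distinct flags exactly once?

The number of ways to arrange 5 distinct objects is 5!.

Final answer: 5! = 120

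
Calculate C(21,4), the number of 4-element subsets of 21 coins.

C(21,4) = 21!/(4! x (21-4)!).

Final answer: C(21,4) = 5985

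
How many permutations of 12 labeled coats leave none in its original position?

D(n) = (n-1)(D(n-1) + D(n-2)), D(0)=1, D(1)=0.
D(2) = 1 x (0 + 1) = 1
D(3) = 2 x (1 + 0) = 2
D(4) = 3 x (2 + 1) = 9
D(5) = 4 x (9 + 2) = 44
D(6) = 5 x (44 + 9) = 265
D(7) = 6 x (265 + 44) = 1854
D(8) = 7 x (1854 + 265) = 14833
D(9) = 8 x (14833 + 1854) = 133496
D(10) = 9 x (133496 + 14833) = 1334961
D(11) = 10 x (1334961 + 133496) = 14684570
D(12) = 11 x (D(11) + D(10)) = 11 x (14684570 + 1334961)

Final answer: D(12) = 176214841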